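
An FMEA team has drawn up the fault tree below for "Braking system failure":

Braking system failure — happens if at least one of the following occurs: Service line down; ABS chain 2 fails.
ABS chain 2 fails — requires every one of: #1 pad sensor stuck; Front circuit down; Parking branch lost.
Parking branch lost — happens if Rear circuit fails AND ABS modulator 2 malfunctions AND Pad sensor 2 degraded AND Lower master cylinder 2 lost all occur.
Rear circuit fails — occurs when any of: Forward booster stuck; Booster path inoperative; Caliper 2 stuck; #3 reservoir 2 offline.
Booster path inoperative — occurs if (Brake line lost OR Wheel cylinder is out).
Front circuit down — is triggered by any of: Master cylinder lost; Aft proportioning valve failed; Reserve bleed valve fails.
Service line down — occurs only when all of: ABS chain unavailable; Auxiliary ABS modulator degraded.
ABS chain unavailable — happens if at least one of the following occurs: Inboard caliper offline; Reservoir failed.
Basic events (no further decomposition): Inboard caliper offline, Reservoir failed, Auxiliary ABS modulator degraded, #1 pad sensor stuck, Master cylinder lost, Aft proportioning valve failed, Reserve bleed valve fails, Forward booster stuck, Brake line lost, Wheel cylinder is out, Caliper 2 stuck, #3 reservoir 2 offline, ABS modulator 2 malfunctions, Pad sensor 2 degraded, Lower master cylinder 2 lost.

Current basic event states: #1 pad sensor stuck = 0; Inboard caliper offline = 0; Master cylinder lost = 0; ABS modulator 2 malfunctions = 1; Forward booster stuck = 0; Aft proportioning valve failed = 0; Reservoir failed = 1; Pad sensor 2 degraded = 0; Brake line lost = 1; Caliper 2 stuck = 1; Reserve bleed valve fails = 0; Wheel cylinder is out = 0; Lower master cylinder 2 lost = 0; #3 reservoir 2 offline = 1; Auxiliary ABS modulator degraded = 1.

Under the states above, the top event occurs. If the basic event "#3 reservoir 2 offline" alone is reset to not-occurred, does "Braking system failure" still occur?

Yes

Counterfactual: set "#3 reservoir 2 offline" to not occurred.
ABS chain unavailable [OR]: Inboard caliper offline=not, Reservoir failed=occurs → at least one input occurs → occurs.
Service line down [AND]: ABS chain unavailable=occurs, Auxiliary ABS modulator degraded=occurs → all inputs occur → occurs.
Front circuit down [OR]: Master cylinder lost=not, Aft proportioning valve failed=not, Reserve bleed valve fails=not → no input occurs → does not occur.
Booster path inoperative [OR]: Brake line lost=occurs, Wheel cylinder is out=not → at least one input occurs → occurs.
Rear circuit fails [OR]: Forward booster stuck=not, Booster path inoperative=occurs, Caliper 2 stuck=occurs, #3 reservoir 2 offline=not → at least one input occurs → occurs.
Parking branch lost [AND]: Rear circuit fails=occurs, ABS modulator 2 malfunctions=occurs, Pad sensor 2 degraded=not, Lower master cylinder 2 lost=not → not all inputs occur → does not occur.
ABS chain 2 fails [AND]: #1 pad sensor stuck=not, Front circuit down=not, Parking branch lost=not → not all inputs occur → does not occur.
Braking system failure [OR]: Service line down=occurs, ABS chain 2 fails=not → at least one input occurs → occurs.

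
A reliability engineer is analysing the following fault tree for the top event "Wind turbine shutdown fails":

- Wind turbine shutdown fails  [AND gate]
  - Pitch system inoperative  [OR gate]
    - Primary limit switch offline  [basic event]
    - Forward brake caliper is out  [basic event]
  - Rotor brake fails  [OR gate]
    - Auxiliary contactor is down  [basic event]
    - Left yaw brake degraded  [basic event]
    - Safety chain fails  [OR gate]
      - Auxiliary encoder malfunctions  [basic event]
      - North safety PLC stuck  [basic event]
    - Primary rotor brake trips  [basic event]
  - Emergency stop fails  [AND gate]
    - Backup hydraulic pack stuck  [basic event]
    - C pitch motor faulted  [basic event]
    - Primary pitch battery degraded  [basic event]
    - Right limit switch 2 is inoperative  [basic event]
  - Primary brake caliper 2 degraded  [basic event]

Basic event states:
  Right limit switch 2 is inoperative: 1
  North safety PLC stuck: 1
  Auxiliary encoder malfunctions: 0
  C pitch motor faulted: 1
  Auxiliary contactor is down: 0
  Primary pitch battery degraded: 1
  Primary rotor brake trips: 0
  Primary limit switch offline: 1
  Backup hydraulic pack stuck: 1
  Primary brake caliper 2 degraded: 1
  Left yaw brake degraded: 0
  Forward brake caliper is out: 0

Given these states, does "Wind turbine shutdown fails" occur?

Pitch system inoperative [OR]: Primary limit switch offline=occurs, Forward brake caliper is out=not → at least one input occurs → occurs.
Safety chain fails [OR]: Auxiliary encoder malfunctions=not, North safety PLC stuck=occurs → at least one input occurs → occurs.
Rotor brake fails [OR]: Auxiliary contactor is down=not, Left yaw brake degraded=not, Safety chain fails=occurs, Primary rotor brake trips=not → at least one input occurs → occurs.
Emergency stop fails [AND]: Backup hydraulic pack stuck=occurs, C pitch motor faulted=occurs, Primary pitch battery degraded=occurs, Right limit switch 2 is inoperative=occurs → all inputs occur → occurs.
Wind turbine shutdown fails [AND]: Pitch system inoperative=occurs, Rotor brake fails=occurs, Emergency stop fails=occurs, Primary brake caliper 2 degraded=occurs → all inputs occur → occurs.

Yes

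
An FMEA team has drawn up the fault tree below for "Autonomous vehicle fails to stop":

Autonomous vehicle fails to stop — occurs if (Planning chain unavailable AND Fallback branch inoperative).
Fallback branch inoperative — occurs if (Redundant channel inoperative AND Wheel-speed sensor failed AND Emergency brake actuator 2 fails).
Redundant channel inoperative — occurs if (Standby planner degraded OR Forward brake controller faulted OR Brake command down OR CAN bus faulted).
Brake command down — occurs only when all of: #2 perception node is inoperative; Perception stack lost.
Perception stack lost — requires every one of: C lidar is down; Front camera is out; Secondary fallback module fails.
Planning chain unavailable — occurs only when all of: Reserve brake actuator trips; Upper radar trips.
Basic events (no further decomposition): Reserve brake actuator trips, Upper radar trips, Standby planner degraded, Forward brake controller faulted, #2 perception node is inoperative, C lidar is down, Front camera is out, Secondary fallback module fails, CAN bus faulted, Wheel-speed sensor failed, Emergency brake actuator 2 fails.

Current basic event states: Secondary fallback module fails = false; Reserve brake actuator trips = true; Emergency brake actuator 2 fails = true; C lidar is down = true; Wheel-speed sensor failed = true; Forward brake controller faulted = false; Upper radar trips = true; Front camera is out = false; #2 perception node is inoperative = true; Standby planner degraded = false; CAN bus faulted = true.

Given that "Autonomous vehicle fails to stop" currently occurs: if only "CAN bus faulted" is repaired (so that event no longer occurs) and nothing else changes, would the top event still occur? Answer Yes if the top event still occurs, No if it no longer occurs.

Counterfactual: set "CAN bus faulted" to not occurred.
Planning chain unavailable [AND]: Reserve brake actuator trips=occurs, Upper radar trips=occurs → all inputs occur → occurs.
Perception stack lost [AND]: C lidar is down=occurs, Front camera is out=not, Secondary fallback module fails=not → not all inputs occur → does not occur.
Brake command down [AND]: #2 perception node is inoperative=occurs, Perception stack lost=not → not all inputs occur → does not occur.
Redundant channel inoperative [OR]: Standby planner degraded=not, Forward brake controller faulted=not, Brake command down=not, CAN bus faulted=not → no input occurs → does not occur.
Fallback branch inoperative [AND]: Redundant channel inoperative=not, Wheel-speed sensor failed=occurs, Emergency brake actuator 2 fails=occurs → not all inputs occur → does not occur.
Autonomous vehicle fails to stop [AND]: Planning chain unavailable=occurs, Fallback branch inoperative=not → not all inputs occur → does not occur.

No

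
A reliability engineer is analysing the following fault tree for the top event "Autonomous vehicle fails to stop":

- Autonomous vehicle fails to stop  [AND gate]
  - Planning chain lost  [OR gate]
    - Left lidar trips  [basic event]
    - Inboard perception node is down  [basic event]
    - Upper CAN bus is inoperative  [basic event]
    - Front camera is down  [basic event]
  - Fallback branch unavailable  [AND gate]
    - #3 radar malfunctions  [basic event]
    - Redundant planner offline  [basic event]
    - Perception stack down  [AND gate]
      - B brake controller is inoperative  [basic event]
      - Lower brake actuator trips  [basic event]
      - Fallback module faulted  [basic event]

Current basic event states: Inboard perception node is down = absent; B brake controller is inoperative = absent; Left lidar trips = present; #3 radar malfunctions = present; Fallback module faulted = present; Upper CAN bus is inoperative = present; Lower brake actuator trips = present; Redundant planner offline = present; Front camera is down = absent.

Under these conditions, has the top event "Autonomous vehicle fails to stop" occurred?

No

Planning chain lost [OR]: Left lidar trips=occurs, Inboard perception node is down=not, Upper CAN bus is inoperative=occurs, Front camera is down=not → at least one input occurs → occurs.
Perception stack down [AND]: B brake controller is inoperative=not, Lower brake actuator trips=occurs, Fallback module faulted=occurs → not all inputs occur → does not occur.
Fallback branch unavailable [AND]: #3 radar malfunctions=occurs, Redundant planner offline=occurs, Perception stack down=not → not all inputs occur → does not occur.
Autonomous vehicle fails to stop [AND]: Planning chain lost=occurs, Fallback branch unavailable=not → not all inputs occur → does not occur.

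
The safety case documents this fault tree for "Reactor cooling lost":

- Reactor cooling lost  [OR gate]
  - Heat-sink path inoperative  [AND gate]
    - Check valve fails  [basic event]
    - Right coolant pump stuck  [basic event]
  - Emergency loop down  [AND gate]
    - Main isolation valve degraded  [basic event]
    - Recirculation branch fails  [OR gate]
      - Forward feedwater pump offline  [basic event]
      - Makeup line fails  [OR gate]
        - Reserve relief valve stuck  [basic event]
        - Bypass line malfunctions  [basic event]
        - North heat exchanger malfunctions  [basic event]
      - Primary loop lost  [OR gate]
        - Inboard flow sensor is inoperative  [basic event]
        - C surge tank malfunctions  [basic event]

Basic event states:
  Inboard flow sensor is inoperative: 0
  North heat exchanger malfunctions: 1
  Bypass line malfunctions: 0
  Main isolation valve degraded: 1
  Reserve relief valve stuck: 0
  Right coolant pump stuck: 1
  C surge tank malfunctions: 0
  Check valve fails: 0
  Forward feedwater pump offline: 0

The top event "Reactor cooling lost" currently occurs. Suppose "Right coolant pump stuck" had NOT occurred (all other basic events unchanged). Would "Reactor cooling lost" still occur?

Yes

Counterfactual: set "Right coolant pump stuck" to not occurred.
Heat-sink path inoperative [AND]: Check valve fails=not, Right coolant pump stuck=not → not all inputs occur → does not occur.
Makeup line fails [OR]: Reserve relief valve stuck=not, Bypass line malfunctions=not, North heat exchanger malfunctions=occurs → at least one input occurs → occurs.
Primary loop lost [OR]: Inboard flow sensor is inoperative=not, C surge tank malfunctions=not → no input occurs → does not occur.
Recirculation branch fails [OR]: Forward feedwater pump offline=not, Makeup line fails=occurs, Primary loop lost=not → at least one input occurs → occurs.
Emergency loop down [AND]: Main isolation valve degraded=occurs, Recirculation branch fails=occurs → all inputs occur → occurs.
Reactor cooling lost [OR]: Heat-sink path inoperative=not, Emergency loop down=occurs → at least one input occurs → occurs.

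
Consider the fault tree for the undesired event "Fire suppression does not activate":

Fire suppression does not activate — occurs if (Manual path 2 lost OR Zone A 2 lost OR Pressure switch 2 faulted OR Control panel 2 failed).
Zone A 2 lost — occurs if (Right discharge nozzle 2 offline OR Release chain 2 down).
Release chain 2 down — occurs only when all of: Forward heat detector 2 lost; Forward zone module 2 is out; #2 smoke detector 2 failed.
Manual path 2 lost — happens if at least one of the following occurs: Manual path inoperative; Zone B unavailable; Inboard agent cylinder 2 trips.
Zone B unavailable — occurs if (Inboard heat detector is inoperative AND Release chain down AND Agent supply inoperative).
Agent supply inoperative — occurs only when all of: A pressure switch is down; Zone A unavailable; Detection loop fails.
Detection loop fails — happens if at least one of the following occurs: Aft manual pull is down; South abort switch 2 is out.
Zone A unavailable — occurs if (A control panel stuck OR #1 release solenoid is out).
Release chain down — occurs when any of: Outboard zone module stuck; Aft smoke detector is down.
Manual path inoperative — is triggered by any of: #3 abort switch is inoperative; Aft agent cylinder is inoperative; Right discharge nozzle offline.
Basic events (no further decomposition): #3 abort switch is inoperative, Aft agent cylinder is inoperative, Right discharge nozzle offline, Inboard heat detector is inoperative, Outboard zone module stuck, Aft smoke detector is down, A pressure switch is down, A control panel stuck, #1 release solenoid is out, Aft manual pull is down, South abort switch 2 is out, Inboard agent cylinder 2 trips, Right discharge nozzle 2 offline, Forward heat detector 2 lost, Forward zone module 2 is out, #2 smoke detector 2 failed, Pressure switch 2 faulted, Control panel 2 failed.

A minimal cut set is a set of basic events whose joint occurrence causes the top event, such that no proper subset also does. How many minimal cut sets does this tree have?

16

Manual path inoperative [OR]: union of children's cut sets → 3 cut set(s).
Release chain down [OR]: union of children's cut sets → 2 cut set(s).
Zone A unavailable [OR]: union of children's cut sets → 2 cut set(s).
Detection loop fails [OR]: union of children's cut sets → 2 cut set(s).
Agent supply inoperative [AND]: one cut set from each child combined → 1 × 2 × 2 = 4 cut set(s).
Zone B unavailable [AND]: one cut set from each child combined → 1 × 2 × 4 = 8 cut set(s).
Manual path 2 lost [OR]: union of children's cut sets → 12 cut set(s).
Release chain 2 down [AND]: one cut set from each child combined → 1 × 1 × 1 = 1 cut set(s).
Zone A 2 lost [OR]: union of children's cut sets → 2 cut set(s).
Fire suppression does not activate [OR]: union of children's cut sets → 16 cut set(s).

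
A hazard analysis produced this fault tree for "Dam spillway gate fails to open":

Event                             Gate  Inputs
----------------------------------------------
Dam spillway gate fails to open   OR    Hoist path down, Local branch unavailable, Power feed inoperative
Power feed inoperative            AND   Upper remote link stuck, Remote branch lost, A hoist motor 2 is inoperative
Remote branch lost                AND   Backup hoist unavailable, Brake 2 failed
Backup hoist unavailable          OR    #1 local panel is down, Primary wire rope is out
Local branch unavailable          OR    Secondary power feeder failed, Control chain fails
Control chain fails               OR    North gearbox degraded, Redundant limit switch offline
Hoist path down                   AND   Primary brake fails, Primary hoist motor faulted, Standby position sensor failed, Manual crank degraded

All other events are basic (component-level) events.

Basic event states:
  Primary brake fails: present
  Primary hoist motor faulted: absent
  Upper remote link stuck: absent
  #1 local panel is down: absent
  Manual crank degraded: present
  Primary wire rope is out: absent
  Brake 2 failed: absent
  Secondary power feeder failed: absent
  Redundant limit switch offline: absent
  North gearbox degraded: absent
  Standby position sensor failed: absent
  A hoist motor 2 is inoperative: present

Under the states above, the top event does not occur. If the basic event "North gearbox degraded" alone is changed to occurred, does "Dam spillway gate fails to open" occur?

Counterfactual: set "North gearbox degraded" to occurred.
Hoist path down [AND]: Primary brake fails=occurs, Primary hoist motor faulted=not, Standby position sensor failed=not, Manual crank degraded=occurs → not all inputs occur → does not occur.
Control chain fails [OR]: North gearbox degraded=occurs, Redundant limit switch offline=not → at least one input occurs → occurs.
Local branch unavailable [OR]: Secondary power feeder failed=not, Control chain fails=occurs → at least one input occurs → occurs.
Backup hoist unavailable [OR]: #1 local panel is down=not, Primary wire rope is out=not → no input occurs → does not occur.
Remote branch lost [AND]: Backup hoist unavailable=not, Brake 2 failed=not → not all inputs occur → does not occur.
Power feed inoperative [AND]: Upper remote link stuck=not, Remote branch lost=not, A hoist motor 2 is inoperative=occurs → not all inputs occur → does not occur.
Dam spillway gate fails to open [OR]: Hoist path down=not, Local branch unavailable=occurs, Power feed inoperative=not → at least one input occurs → occurs.

Yes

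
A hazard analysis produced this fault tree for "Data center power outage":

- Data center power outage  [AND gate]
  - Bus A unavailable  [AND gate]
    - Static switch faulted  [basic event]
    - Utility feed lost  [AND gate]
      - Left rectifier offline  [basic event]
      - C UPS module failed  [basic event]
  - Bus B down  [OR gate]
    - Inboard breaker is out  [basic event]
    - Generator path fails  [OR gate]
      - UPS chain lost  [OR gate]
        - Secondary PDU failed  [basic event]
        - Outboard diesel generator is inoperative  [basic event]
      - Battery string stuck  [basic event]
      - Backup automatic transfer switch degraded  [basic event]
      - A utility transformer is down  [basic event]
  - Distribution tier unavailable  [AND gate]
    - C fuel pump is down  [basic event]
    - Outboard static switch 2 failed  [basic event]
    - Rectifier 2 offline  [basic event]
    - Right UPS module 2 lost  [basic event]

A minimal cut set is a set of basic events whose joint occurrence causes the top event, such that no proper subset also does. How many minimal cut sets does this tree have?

6

Utility feed lost [AND]: one cut set from each child combined → 1 × 1 = 1 cut set(s).
Bus A unavailable [AND]: one cut set from each child combined → 1 × 1 = 1 cut set(s).
UPS chain lost [OR]: union of children's cut sets → 2 cut set(s).
Generator path fails [OR]: union of children's cut sets → 5 cut set(s).
Bus B down [OR]: union of children's cut sets → 6 cut set(s).
Distribution tier unavailable [AND]: one cut set from each child combined → 1 × 1 × 1 × 1 = 1 cut set(s).
Data center power outage [AND]: one cut set from each child combined → 1 × 6 × 1 = 6 cut set(s).
Minimal cut sets: {C UPS module failed, C fuel pump is down, Inboard breaker is out, Left rectifier offline, Outboard static switch 2 failed, Rectifier 2 offline, Right UPS module 2 lost, Static switch faulted}; {C UPS module failed, C fuel pump is down, Left rectifier offline, Outboard static switch 2 failed, Rectifier 2 offline, Right UPS module 2 lost, Secondary PDU failed, Static switch faulted}; {C UPS module failed, C fuel pump is down, Left rectifier offline, Outboard diesel generator is inoperative, Outboard static switch 2 failed, Rectifier 2 offline, Right UPS module 2 lost, Static switch faulted}; {Battery string stuck, C UPS module failed, C fuel pump is down, Left rectifier offline, Outboard static switch 2 failed, Rectifier 2 offline, Right UPS module 2 lost, Static switch faulted}; {Backup automatic transfer switch degraded, C UPS module failed, C fuel pump is down, Left rectifier offline, Outboard static switch 2 failed, Rectifier 2 offline, Right UPS module 2 lost, Static switch faulted}; {A utility transformer is down, C UPS module failed, C fuel pump is down, Left rectifier offline, Outboard static switch 2 failed, Rectifier 2 offline, Right UPS module 2 lost, Static switch faulted}.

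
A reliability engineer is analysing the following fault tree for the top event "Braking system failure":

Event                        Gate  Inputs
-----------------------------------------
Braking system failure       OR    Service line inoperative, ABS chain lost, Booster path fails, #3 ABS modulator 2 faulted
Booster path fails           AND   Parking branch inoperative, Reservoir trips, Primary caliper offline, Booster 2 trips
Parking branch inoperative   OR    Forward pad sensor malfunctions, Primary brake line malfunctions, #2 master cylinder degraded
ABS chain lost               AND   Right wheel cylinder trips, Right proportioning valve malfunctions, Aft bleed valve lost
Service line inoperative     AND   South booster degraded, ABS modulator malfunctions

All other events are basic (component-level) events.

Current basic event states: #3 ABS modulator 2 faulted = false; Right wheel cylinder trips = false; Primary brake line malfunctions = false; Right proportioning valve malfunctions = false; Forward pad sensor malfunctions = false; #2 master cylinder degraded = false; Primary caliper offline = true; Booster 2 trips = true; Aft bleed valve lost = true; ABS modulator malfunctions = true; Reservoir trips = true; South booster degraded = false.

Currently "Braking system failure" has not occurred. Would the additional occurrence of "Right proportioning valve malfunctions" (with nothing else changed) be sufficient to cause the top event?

Counterfactual: set "Right proportioning valve malfunctions" to occurred.
Service line inoperative [AND]: South booster degraded=not, ABS modulator malfunctions=occurs → not all inputs occur → does not occur.
ABS chain lost [AND]: Right wheel cylinder trips=not, Right proportioning valve malfunctions=occurs, Aft bleed valve lost=occurs → not all inputs occur → does not occur.
Parking branch inoperative [OR]: Forward pad sensor malfunctions=not, Primary brake line malfunctions=not, #2 master cylinder degraded=not → no input occurs → does not occur.
Booster path fails [AND]: Parking branch inoperative=not, Reservoir trips=occurs, Primary caliper offline=occurs, Booster 2 trips=occurs → not all inputs occur → does not occur.
Braking system failure [OR]: Service line inoperative=not, ABS chain lost=not, Booster path fails=not, #3 ABS modulator 2 faulted=not → no input occurs → does not occur.

No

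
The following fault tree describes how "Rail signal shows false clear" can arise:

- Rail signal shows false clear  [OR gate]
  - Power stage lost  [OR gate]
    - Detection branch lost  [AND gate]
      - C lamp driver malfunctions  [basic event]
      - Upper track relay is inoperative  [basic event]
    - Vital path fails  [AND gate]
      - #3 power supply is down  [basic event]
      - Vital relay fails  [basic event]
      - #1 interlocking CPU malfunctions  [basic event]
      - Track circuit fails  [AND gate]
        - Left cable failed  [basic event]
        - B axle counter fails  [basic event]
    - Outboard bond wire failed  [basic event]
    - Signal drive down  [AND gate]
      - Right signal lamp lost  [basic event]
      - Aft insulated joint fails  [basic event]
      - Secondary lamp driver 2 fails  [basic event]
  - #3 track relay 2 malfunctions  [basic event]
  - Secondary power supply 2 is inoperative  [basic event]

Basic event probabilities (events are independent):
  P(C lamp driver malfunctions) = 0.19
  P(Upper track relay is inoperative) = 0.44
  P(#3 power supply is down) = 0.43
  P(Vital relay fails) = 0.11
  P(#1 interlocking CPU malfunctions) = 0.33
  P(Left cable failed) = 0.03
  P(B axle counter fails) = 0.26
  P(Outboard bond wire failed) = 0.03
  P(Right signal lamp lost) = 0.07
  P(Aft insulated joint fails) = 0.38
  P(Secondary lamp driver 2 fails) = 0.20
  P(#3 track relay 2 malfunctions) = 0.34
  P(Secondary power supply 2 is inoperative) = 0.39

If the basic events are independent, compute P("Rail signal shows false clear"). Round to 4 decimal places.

P(Detection branch lost) [AND] = 0.19 × 0.44 = 0.083600
P(Track circuit fails) [AND] = 0.03 × 0.26 = 0.007800
P(Vital path fails) [AND] = 0.43 × 0.11 × 0.33 × 0.007800 = 0.000122
P(Signal drive down) [AND] = 0.07 × 0.38 × 0.20 = 0.005320
P(Power stage lost) [OR] = 1 − (1−0.083600) × (1−0.000122) × (1−0.03) × (1−0.005320) = 0.115929
P(Rail signal shows false clear) [OR] = 1 − (1−0.115929) × (1−0.34) × (1−0.39) = 0.644073
Rounded to 4 decimal places: P(Rail signal shows false clear) ≈ 0.6441.

0.6441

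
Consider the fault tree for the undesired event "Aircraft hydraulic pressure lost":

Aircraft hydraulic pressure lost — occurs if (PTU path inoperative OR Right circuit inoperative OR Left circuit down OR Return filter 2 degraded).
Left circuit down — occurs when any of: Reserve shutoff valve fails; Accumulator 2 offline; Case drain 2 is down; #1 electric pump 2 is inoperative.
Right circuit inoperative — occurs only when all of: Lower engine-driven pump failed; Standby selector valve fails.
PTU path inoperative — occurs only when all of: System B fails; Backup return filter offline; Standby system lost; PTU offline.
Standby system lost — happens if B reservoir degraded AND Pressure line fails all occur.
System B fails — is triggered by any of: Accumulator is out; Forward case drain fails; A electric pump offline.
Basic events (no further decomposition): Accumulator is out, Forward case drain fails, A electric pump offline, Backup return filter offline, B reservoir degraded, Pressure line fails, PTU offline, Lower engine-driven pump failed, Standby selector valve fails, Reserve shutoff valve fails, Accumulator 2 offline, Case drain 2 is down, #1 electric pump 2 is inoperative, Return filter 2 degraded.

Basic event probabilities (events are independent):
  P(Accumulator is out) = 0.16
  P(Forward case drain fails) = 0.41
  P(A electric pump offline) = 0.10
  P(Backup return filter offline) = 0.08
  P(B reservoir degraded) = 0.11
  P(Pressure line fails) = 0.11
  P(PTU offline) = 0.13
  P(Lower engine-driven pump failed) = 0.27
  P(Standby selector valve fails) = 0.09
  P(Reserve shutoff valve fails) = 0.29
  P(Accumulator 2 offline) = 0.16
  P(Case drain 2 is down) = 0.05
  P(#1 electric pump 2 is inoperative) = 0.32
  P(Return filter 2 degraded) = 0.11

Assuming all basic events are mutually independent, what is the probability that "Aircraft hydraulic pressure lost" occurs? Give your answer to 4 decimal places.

P(System B fails) [OR] = 1 − (1−0.16) × (1−0.41) × (1−0.10) = 0.553960
P(Standby system lost) [AND] = 0.11 × 0.11 = 0.012100
P(PTU path inoperative) [AND] = 0.553960 × 0.08 × 0.012100 × 0.13 = 0.000070
P(Right circuit inoperative) [AND] = 0.27 × 0.09 = 0.024300
P(Left circuit down) [OR] = 1 − (1−0.29) × (1−0.16) × (1−0.05) × (1−0.32) = 0.614726
P(Aircraft hydraulic pressure lost) [OR] = 1 − (1−0.000070) × (1−0.024300) × (1−0.614726) × (1−0.11) = 0.665462
Rounded to 4 decimal places: P(Aircraft hydraulic pressure lost) ≈ 0.6655.

0.6655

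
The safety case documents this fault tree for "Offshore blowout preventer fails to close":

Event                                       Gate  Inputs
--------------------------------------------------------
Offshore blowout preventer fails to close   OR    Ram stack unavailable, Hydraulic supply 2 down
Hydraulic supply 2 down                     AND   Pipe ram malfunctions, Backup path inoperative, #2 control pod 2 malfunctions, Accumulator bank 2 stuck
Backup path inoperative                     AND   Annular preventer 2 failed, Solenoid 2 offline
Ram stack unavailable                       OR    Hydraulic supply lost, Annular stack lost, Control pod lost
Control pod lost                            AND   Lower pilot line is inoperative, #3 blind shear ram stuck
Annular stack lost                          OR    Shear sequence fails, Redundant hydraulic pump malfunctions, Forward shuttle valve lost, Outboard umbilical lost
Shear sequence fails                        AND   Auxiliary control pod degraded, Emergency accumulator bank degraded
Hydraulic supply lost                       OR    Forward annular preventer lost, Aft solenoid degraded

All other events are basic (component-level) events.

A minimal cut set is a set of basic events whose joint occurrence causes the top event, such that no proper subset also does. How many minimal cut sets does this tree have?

8

Hydraulic supply lost [OR]: union of children's cut sets → 2 cut set(s).
Shear sequence fails [AND]: one cut set from each child combined → 1 × 1 = 1 cut set(s).
Annular stack lost [OR]: union of children's cut sets → 4 cut set(s).
Control pod lost [AND]: one cut set from each child combined → 1 × 1 = 1 cut set(s).
Ram stack unavailable [OR]: union of children's cut sets → 7 cut set(s).
Backup path inoperative [AND]: one cut set from each child combined → 1 × 1 = 1 cut set(s).
Hydraulic supply 2 down [AND]: one cut set from each child combined → 1 × 1 × 1 × 1 = 1 cut set(s).
Offshore blowout preventer fails to close [OR]: union of children's cut sets → 8 cut set(s).
Minimal cut sets: {Forward annular preventer lost}; {Aft solenoid degraded}; {Auxiliary control pod degraded, Emergency accumulator bank degraded}; {Redundant hydraulic pump malfunctions}; {Forward shuttle valve lost}; {Outboard umbilical lost}; {#3 blind shear ram stuck, Lower pilot line is inoperative}; {#2 control pod 2 malfunctions, Accumulator bank 2 stuck, Annular preventer 2 failed, Pipe ram malfunctions, Solenoid 2 offline}.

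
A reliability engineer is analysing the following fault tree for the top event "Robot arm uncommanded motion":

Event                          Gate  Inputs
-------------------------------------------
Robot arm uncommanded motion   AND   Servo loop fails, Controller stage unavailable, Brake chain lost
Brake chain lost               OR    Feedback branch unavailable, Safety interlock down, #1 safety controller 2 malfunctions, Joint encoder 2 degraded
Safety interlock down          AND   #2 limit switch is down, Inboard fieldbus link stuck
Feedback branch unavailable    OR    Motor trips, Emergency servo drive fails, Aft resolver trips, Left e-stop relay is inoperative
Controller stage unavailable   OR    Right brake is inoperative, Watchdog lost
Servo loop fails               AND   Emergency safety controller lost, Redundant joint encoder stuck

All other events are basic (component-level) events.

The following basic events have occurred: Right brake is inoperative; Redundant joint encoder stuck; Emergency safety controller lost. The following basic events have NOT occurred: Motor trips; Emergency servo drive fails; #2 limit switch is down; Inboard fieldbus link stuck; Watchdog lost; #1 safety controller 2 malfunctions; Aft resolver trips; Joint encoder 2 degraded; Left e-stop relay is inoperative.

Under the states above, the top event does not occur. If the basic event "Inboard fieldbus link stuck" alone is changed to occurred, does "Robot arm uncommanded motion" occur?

No

Counterfactual: set "Inboard fieldbus link stuck" to occurred.
Servo loop fails [AND]: Emergency safety controller lost=occurs, Redundant joint encoder stuck=occurs → all inputs occur → occurs.
Controller stage unavailable [OR]: Right brake is inoperative=occurs, Watchdog lost=not → at least one input occurs → occurs.
Feedback branch unavailable [OR]: Motor trips=not, Emergency servo drive fails=not, Aft resolver trips=not, Left e-stop relay is inoperative=not → no input occurs → does not occur.
Safety interlock down [AND]: #2 limit switch is down=not, Inboard fieldbus link stuck=occurs → not all inputs occur → does not occur.
Brake chain lost [OR]: Feedback branch unavailable=not, Safety interlock down=not, #1 safety controller 2 malfunctions=not, Joint encoder 2 degraded=not → no input occurs → does not occur.
Robot arm uncommanded motion [AND]: Servo loop fails=occurs, Controller stage unavailable=occurs, Brake chain lost=not → not all inputs occur → does not occur.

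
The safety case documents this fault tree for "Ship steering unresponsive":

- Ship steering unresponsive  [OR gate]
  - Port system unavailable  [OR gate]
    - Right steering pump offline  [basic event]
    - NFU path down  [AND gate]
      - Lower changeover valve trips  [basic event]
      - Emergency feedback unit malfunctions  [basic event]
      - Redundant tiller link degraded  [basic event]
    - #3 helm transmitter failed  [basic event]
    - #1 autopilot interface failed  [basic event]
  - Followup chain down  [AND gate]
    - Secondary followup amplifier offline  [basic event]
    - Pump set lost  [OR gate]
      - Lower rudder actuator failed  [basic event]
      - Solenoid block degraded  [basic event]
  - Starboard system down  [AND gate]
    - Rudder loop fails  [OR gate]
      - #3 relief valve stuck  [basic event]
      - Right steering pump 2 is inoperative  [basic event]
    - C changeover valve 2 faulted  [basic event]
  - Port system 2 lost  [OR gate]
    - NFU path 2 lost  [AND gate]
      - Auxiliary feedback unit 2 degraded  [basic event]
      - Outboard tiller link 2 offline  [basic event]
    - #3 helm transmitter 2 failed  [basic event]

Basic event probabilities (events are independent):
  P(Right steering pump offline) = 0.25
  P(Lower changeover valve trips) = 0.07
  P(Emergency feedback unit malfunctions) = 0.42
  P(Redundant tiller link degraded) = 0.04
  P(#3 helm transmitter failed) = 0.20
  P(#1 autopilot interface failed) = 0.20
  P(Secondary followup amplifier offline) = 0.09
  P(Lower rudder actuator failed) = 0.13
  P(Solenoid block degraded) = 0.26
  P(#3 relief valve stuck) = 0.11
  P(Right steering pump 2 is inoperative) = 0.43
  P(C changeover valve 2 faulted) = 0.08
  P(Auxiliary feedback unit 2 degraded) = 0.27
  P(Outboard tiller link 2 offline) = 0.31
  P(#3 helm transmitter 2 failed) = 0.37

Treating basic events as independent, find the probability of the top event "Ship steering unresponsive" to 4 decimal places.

P(NFU path down) [AND] = 0.07 × 0.42 × 0.04 = 0.001176
P(Port system unavailable) [OR] = 1 − (1−0.25) × (1−0.001176) × (1−0.20) × (1−0.20) = 0.520564
P(Pump set lost) [OR] = 1 − (1−0.13) × (1−0.26) = 0.356200
P(Followup chain down) [AND] = 0.09 × 0.356200 = 0.032058
P(Rudder loop fails) [OR] = 1 − (1−0.11) × (1−0.43) = 0.492700
P(Starboard system down) [AND] = 0.492700 × 0.08 = 0.039416
P(NFU path 2 lost) [AND] = 0.27 × 0.31 = 0.083700
P(Port system 2 lost) [OR] = 1 − (1−0.083700) × (1−0.37) = 0.422731
P(Ship steering unresponsive) [OR] = 1 − (1−0.520564) × (1−0.032058) × (1−0.039416) × (1−0.422731) = 0.742668
Rounded to 4 decimal places: P(Ship steering unresponsive) ≈ 0.7427.

0.7427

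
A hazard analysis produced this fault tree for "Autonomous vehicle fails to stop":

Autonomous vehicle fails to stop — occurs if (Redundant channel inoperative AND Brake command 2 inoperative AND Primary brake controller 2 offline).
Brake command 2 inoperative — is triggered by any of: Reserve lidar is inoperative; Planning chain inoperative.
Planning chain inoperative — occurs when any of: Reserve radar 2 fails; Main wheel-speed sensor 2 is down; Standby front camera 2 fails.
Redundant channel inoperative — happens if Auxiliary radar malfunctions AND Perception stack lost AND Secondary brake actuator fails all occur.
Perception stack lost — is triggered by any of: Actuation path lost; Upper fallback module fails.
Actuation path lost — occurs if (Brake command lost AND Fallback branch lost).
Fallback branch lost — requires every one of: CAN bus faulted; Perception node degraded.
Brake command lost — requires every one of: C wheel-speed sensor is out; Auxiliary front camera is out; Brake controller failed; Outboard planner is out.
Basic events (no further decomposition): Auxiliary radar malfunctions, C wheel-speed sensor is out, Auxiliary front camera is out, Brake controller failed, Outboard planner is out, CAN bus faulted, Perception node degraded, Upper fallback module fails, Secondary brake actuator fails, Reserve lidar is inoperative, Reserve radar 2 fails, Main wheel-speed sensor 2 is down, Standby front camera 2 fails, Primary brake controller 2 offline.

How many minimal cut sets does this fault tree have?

8

Brake command lost [AND]: one cut set from each child combined → 1 × 1 × 1 × 1 = 1 cut set(s).
Fallback branch lost [AND]: one cut set from each child combined → 1 × 1 = 1 cut set(s).
Actuation path lost [AND]: one cut set from each child combined → 1 × 1 = 1 cut set(s).
Perception stack lost [OR]: union of children's cut sets → 2 cut set(s).
Redundant channel inoperative [AND]: one cut set from each child combined → 1 × 2 × 1 = 2 cut set(s).
Planning chain inoperative [OR]: union of children's cut sets → 3 cut set(s).
Brake command 2 inoperative [OR]: union of children's cut sets → 4 cut set(s).
Autonomous vehicle fails to stop [AND]: one cut set from each child combined → 2 × 4 × 1 = 8 cut set(s).
Minimal cut sets: {Auxiliary front camera is out, Auxiliary radar malfunctions, Brake controller failed, C wheel-speed sensor is out, CAN bus faulted, Outboard planner is out, Perception node degraded, Primary brake controller 2 offline, Reserve lidar is inoperative, Secondary brake actuator fails}; {Auxiliary front camera is out, Auxiliary radar malfunctions, Brake controller failed, C wheel-speed sensor is out, CAN bus faulted, Outboard planner is out, Perception node degraded, Primary brake controller 2 offline, Reserve radar 2 fails, Secondary brake actuator fails}; {Auxiliary front camera is out, Auxiliary radar malfunctions, Brake controller failed, C wheel-speed sensor is out, CAN bus faulted, Main wheel-speed sensor 2 is down, Outboard planner is out, Perception node degraded, Primary brake controller 2 offline, Secondary brake actuator fails}; {Auxiliary front camera is out, Auxiliary radar malfunctions, Brake controller failed, C wheel-speed sensor is out, CAN bus faulted, Outboard planner is out, Perception node degraded, Primary brake controller 2 offline, Secondary brake actuator fails, Standby front camera 2 fails}; {Auxiliary radar malfunctions, Primary brake controller 2 offline, Reserve lidar is inoperative, Secondary brake actuator fails, Upper fallback module fails}; {Auxiliary radar malfunctions, Primary brake controller 2 offline, Reserve radar 2 fails, Secondary brake actuator fails, Upper fallback module fails}; {Auxiliary radar malfunctions, Main wheel-speed sensor 2 is down, Primary brake controller 2 offline, Secondary brake actuator fails, Upper fallback module fails}; {Auxiliary radar malfunctions, Primary brake controller 2 offline, Secondary brake actuator fails, Standby front camera 2 fails, Upper fallback module fails}.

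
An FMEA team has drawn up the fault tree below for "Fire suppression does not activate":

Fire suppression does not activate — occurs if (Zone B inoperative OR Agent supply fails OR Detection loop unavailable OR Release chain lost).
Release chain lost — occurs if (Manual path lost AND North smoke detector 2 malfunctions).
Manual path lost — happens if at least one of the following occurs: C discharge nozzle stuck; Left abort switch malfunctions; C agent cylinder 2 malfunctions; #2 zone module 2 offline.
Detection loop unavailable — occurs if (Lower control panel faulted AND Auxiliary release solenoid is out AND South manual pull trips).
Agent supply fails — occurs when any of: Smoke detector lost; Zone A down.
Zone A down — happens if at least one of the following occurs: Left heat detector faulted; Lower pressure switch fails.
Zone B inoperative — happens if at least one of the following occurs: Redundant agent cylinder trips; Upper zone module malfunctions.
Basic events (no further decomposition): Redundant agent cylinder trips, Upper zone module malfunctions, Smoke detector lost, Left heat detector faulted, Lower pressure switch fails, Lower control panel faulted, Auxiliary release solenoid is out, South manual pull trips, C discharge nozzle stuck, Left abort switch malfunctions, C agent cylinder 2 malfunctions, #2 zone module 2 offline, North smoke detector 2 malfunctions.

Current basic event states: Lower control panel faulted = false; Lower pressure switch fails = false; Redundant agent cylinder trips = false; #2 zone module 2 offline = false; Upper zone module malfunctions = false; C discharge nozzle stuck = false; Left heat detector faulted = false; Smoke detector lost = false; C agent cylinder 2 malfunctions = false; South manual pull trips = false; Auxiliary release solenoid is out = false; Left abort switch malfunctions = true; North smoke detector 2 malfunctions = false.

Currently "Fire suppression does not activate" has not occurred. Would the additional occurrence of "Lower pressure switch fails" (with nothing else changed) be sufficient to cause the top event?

Yes

Counterfactual: set "Lower pressure switch fails" to occurred.
Zone B inoperative [OR]: Redundant agent cylinder trips=not, Upper zone module malfunctions=not → no input occurs → does not occur.
Zone A down [OR]: Left heat detector faulted=not, Lower pressure switch fails=occurs → at least one input occurs → occurs.
Agent supply fails [OR]: Smoke detector lost=not, Zone A down=occurs → at least one input occurs → occurs.
Detection loop unavailable [AND]: Lower control panel faulted=not, Auxiliary release solenoid is out=not, South manual pull trips=not → not all inputs occur → does not occur.
Manual path lost [OR]: C discharge nozzle stuck=not, Left abort switch malfunctions=occurs, C agent cylinder 2 malfunctions=not, #2 zone module 2 offline=not → at least one input occurs → occurs.
Release chain lost [AND]: Manual path lost=occurs, North smoke detector 2 malfunctions=not → not all inputs occur → does not occur.
Fire suppression does not activate [OR]: Zone B inoperative=not, Agent supply fails=occurs, Detection loop unavailable=not, Release chain lost=not → at least one input occurs → occurs.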